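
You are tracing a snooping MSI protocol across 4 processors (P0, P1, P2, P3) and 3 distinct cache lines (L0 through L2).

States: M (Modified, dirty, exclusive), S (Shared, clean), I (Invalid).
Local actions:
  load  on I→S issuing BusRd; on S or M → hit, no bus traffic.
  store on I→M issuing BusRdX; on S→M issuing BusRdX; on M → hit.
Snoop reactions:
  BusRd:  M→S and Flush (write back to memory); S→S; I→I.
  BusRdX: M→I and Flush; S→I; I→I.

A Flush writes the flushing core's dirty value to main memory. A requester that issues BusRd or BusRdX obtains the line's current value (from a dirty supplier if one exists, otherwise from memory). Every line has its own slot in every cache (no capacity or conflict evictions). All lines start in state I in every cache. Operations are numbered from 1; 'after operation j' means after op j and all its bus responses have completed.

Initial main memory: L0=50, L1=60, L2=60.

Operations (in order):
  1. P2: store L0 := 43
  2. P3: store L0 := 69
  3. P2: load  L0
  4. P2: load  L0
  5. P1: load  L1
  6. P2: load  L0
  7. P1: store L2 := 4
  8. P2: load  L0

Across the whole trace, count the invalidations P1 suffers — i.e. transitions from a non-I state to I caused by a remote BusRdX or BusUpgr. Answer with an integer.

step 1: P2: store L0 := 43  ⟶  IIMI  (L0)  txn=BusRdX  M[L0]=50
step 2: P3: store L0 := 69  ⟶  IIIM  (L0)  txn=BusRdX+Flush  M[L0]=43
step 3: P2: load  L0  ⟶  IISS  (L0)  txn=BusRd+Flush  M[L0]=69
step 4: P2: load  L0  ⟶  IISS  (L0)  txn=∅  M[L0]=69
step 5: P1: load  L1  ⟶  ISII  (L1)  txn=BusRd  M[L1]=60
step 6: P2: load  L0  ⟶  IISS  (L0)  txn=∅  M[L0]=69
step 7: P1: store L2 := 4  ⟶  IMII  (L2)  txn=BusRdX  M[L2]=60
step 8: P2: load  L0  ⟶  IISS  (L0)  txn=∅  M[L0]=69

invalidations = 0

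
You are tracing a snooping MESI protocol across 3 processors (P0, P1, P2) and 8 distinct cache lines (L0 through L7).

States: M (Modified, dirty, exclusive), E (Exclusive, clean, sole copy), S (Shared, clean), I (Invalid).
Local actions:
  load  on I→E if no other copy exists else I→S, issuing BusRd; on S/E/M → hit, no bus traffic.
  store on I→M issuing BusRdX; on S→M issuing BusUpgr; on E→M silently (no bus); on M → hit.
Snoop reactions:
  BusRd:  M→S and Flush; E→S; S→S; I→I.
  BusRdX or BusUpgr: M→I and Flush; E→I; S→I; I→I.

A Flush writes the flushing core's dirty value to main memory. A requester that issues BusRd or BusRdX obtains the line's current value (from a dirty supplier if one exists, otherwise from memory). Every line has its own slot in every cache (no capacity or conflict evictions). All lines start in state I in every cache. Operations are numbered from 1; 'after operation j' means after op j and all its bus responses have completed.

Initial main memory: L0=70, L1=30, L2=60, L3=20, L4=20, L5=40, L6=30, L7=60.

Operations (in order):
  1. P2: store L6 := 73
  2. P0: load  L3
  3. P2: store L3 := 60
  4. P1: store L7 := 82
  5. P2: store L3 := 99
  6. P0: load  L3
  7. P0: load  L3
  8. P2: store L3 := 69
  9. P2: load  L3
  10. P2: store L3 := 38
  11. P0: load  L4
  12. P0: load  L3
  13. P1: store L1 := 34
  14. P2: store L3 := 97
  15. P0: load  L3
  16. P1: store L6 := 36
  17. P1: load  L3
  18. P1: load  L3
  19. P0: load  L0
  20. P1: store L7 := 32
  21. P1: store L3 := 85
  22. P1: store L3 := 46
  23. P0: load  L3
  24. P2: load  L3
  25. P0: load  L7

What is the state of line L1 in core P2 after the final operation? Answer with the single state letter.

  op1 P2: store L6 := 73 → I/I/M on L6; bus BusRdX; mem=30
  op2 P0: load  L3 → E/I/I on L3; bus BusRd; mem=20
  op3 P2: store L3 := 60 → I/I/M on L3; bus BusRdX; mem=20
  op4 P1: store L7 := 82 → I/M/I on L7; bus BusRdX; mem=60
  op5 P2: store L3 := 99 → I/I/M on L3; bus (none); mem=20
  op6 P0: load  L3 → S/I/S on L3; bus BusRd Flush; mem=99
  op7 P0: load  L3 → S/I/S on L3; bus (none); mem=99
  op8 P2: store L3 := 69 → I/I/M on L3; bus BusUpgr; mem=99
  op9 P2: load  L3 → I/I/M on L3; bus (none); mem=99
  op10 P2: store L3 := 38 → I/I/M on L3; bus (none); mem=99
  op11 P0: load  L4 → E/I/I on L4; bus BusRd; mem=20
  op12 P0: load  L3 → S/I/S on L3; bus BusRd Flush; mem=38
  op13 P1: store L1 := 34 → I/M/I on L1; bus BusRdX; mem=30
  op14 P2: store L3 := 97 → I/I/M on L3; bus BusUpgr; mem=38
  op15 P0: load  L3 → S/I/S on L3; bus BusRd Flush; mem=97
  op16 P1: store L6 := 36 → I/M/I on L6; bus BusRdX Flush; mem=73
  op17 P1: load  L3 → S/S/S on L3; bus BusRd; mem=97
  op18 P1: load  L3 → S/S/S on L3; bus (none); mem=97
  op19 P0: load  L0 → E/I/I on L0; bus BusRd; mem=70
  op20 P1: store L7 := 32 → I/M/I on L7; bus (none); mem=60
  op21 P1: store L3 := 85 → I/M/I on L3; bus BusUpgr; mem=97
  op22 P1: store L3 := 46 → I/M/I on L3; bus (none); mem=97
  op23 P0: load  L3 → S/S/I on L3; bus BusRd Flush; mem=46
  op24 P2: load  L3 → S/S/S on L3; bus BusRd; mem=46
  op25 P0: load  L7 → S/S/I on L7; bus BusRd Flush; mem=32

state = I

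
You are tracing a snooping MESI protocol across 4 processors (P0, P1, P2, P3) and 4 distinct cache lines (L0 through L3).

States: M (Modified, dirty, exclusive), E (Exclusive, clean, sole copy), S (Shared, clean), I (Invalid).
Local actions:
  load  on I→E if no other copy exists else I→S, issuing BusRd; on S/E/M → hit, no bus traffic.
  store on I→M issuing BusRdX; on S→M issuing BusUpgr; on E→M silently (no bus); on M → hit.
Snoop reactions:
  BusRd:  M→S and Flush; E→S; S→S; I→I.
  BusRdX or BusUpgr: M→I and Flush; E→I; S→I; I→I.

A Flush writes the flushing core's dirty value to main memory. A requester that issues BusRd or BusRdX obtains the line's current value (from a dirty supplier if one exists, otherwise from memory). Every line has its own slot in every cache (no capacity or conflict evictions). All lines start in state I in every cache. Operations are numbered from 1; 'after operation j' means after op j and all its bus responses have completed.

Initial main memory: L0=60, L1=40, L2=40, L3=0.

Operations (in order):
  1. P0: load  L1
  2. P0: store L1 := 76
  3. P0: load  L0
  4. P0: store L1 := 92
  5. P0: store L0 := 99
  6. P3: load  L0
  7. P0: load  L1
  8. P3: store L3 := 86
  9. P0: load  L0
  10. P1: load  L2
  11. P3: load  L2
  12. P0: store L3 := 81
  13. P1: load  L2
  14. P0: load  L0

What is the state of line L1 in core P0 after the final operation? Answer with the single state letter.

step 1: P0: load  L1  ⟶  EIII  (L1)  txn=BusRd  M[L1]=40
step 2: P0: store L1 := 76  ⟶  MIII  (L1)  txn=∅  M[L1]=40
step 3: P0: load  L0  ⟶  EIII  (L0)  txn=BusRd  M[L0]=60
step 4: P0: store L1 := 92  ⟶  MIII  (L1)  txn=∅  M[L1]=40
step 5: P0: store L0 := 99  ⟶  MIII  (L0)  txn=∅  M[L0]=60
step 6: P3: load  L0  ⟶  SIIS  (L0)  txn=BusRd+Flush  M[L0]=99
step 7: P0: load  L1  ⟶  MIII  (L1)  txn=∅  M[L1]=40
step 8: P3: store L3 := 86  ⟶  IIIM  (L3)  txn=BusRdX  M[L3]=0
step 9: P0: load  L0  ⟶  SIIS  (L0)  txn=∅  M[L0]=99
step 10: P1: load  L2  ⟶  IEII  (L2)  txn=BusRd  M[L2]=40
step 11: P3: load  L2  ⟶  ISIS  (L2)  txn=BusRd  M[L2]=40
step 12: P0: store L3 := 81  ⟶  MIII  (L3)  txn=BusRdX+Flush  M[L3]=86
step 13: P1: load  L2  ⟶  ISIS  (L2)  txn=∅  M[L2]=40
step 14: P0: load  L0  ⟶  SIIS  (L0)  txn=∅  M[L0]=99

state = M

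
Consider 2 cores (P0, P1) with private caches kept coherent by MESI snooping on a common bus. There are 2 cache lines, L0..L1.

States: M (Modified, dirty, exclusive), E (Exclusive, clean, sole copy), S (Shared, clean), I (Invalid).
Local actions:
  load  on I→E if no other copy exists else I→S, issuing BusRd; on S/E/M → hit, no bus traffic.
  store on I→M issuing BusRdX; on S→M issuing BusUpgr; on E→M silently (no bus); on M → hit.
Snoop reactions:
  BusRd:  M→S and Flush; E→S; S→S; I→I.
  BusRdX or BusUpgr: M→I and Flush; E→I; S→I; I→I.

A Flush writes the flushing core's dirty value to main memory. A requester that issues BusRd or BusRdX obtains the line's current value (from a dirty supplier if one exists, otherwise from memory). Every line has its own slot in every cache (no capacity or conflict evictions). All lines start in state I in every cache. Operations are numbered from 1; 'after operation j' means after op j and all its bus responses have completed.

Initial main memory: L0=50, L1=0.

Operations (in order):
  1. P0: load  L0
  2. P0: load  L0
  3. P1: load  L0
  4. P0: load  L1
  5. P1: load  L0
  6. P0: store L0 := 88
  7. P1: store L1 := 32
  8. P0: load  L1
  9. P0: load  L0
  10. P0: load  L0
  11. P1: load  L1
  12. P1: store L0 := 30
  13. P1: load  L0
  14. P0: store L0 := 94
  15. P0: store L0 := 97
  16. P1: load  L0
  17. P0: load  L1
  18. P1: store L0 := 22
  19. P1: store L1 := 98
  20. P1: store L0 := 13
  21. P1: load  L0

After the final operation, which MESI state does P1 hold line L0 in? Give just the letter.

[1] P0: load  L0 | P0:E(50), P1:I | bus: BusRd
[2] P0: load  L0 | P0:E(50), P1:I | bus: none
[3] P1: load  L0 | P0:S(50), P1:S(50) | bus: BusRd
[4] P0: load  L1 | P0:E(0), P1:I | bus: BusRd
[5] P1: load  L0 | P0:S(50), P1:S(50) | bus: none
[6] P0: store L0 := 88 | P0:M(88), P1:I | bus: BusUpgr
[7] P1: store L1 := 32 | P0:I, P1:M(32) | bus: BusRdX
[8] P0: load  L1 | P0:S(32), P1:S(32) | bus: BusRd,Flush
[9] P0: load  L0 | P0:M(88), P1:I | bus: none
[10] P0: load  L0 | P0:M(88), P1:I | bus: none
[11] P1: load  L1 | P0:S(32), P1:S(32) | bus: none
[12] P1: store L0 := 30 | P0:I, P1:M(30) | bus: BusRdX,Flush
[13] P1: load  L0 | P0:I, P1:M(30) | bus: none
[14] P0: store L0 := 94 | P0:M(94), P1:I | bus: BusRdX,Flush
[15] P0: store L0 := 97 | P0:M(97), P1:I | bus: none
[16] P1: load  L0 | P0:S(97), P1:S(97) | bus: BusRd,Flush
[17] P0: load  L1 | P0:S(32), P1:S(32) | bus: none
[18] P1: store L0 := 22 | P0:I, P1:M(22) | bus: BusUpgr
[19] P1: store L1 := 98 | P0:I, P1:M(98) | bus: BusUpgr
[20] P1: store L0 := 13 | P0:I, P1:M(13) | bus: none
[21] P1: load  L0 | P0:I, P1:M(13) | bus: none

state = M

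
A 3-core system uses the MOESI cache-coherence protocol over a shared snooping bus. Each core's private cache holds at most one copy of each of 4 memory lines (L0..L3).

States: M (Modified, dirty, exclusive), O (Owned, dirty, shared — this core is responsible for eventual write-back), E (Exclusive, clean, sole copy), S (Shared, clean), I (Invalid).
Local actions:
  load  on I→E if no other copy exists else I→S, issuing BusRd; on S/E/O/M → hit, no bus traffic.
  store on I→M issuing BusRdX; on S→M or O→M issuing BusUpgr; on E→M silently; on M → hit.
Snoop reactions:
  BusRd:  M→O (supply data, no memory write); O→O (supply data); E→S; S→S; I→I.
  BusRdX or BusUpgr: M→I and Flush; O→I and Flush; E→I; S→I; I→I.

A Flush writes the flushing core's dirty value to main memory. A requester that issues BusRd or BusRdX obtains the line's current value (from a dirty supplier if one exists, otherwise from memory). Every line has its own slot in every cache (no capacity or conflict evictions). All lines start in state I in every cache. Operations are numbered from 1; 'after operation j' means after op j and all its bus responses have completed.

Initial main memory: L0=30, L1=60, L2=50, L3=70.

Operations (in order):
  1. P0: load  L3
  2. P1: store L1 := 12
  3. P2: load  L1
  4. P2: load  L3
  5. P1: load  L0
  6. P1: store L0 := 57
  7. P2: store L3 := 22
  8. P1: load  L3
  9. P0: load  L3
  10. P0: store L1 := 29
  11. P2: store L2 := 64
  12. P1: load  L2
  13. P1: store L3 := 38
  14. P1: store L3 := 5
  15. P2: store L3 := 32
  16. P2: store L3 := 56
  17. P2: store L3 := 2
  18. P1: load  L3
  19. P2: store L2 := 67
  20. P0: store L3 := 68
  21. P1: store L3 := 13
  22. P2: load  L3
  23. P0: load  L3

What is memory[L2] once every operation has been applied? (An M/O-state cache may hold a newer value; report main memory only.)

memory[L2] = 50

step 1: P0: load  L3  ⟶  EII  (L3)  txn=BusRd  M[L3]=70
step 2: P1: store L1 := 12  ⟶  IMI  (L1)  txn=BusRdX  M[L1]=60
step 3: P2: load  L1  ⟶  IOS  (L1)  txn=BusRd  M[L1]=60
step 4: P2: load  L3  ⟶  SIS  (L3)  txn=BusRd  M[L3]=70
step 5: P1: load  L0  ⟶  IEI  (L0)  txn=BusRd  M[L0]=30
step 6: P1: store L0 := 57  ⟶  IMI  (L0)  txn=∅  M[L0]=30
step 7: P2: store L3 := 22  ⟶  IIM  (L3)  txn=BusUpgr  M[L3]=70
step 8: P1: load  L3  ⟶  ISO  (L3)  txn=BusRd  M[L3]=70
step 9: P0: load  L3  ⟶  SSO  (L3)  txn=BusRd  M[L3]=70
step 10: P0: store L1 := 29  ⟶  MII  (L1)  txn=BusRdX+Flush  M[L1]=12
step 11: P2: store L2 := 64  ⟶  IIM  (L2)  txn=BusRdX  M[L2]=50
step 12: P1: load  L2  ⟶  ISO  (L2)  txn=BusRd  M[L2]=50
step 13: P1: store L3 := 38  ⟶  IMI  (L3)  txn=BusUpgr+Flush  M[L3]=22
step 14: P1: store L3 := 5  ⟶  IMI  (L3)  txn=∅  M[L3]=22
step 15: P2: store L3 := 32  ⟶  IIM  (L3)  txn=BusRdX+Flush  M[L3]=5
step 16: P2: store L3 := 56  ⟶  IIM  (L3)  txn=∅  M[L3]=5
step 17: P2: store L3 := 2  ⟶  IIM  (L3)  txn=∅  M[L3]=5
step 18: P1: load  L3  ⟶  ISO  (L3)  txn=BusRd  M[L3]=5
step 19: P2: store L2 := 67  ⟶  IIM  (L2)  txn=BusUpgr  M[L2]=50
step 20: P0: store L3 := 68  ⟶  MII  (L3)  txn=BusRdX+Flush  M[L3]=2
step 21: P1: store L3 := 13  ⟶  IMI  (L3)  txn=BusRdX+Flush  M[L3]=68
step 22: P2: load  L3  ⟶  IOS  (L3)  txn=BusRd  M[L3]=68
step 23: P0: load  L3  ⟶  SOS  (L3)  txn=BusRd  M[L3]=68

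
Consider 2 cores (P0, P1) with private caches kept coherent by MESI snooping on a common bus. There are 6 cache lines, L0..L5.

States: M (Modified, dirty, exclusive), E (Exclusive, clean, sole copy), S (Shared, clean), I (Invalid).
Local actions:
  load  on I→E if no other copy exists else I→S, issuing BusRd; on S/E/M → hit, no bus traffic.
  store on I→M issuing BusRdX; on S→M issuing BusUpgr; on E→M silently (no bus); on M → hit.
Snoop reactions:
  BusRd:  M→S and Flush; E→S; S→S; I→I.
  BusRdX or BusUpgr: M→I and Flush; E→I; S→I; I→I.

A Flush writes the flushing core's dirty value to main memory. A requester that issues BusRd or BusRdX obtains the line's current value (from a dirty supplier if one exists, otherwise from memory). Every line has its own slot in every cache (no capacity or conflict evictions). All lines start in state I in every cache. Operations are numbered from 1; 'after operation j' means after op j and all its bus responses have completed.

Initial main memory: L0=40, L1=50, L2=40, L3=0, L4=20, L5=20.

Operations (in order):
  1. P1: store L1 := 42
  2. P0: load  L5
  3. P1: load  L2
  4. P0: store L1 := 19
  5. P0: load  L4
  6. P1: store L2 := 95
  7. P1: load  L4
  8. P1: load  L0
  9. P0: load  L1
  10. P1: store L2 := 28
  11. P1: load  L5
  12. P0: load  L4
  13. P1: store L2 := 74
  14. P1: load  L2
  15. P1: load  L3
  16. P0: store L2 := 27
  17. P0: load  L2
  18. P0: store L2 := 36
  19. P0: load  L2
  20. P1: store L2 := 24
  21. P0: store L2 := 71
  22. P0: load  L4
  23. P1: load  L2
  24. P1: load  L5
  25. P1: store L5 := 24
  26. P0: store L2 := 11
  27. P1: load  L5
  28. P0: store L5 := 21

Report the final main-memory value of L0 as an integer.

  op1 P1: store L1 := 42 → I/M on L1; bus BusRdX; mem=50
  op2 P0: load  L5 → E/I on L5; bus BusRd; mem=20
  op3 P1: load  L2 → I/E on L2; bus BusRd; mem=40
  op4 P0: store L1 := 19 → M/I on L1; bus BusRdX Flush; mem=42
  op5 P0: load  L4 → E/I on L4; bus BusRd; mem=20
  op6 P1: store L2 := 95 → I/M on L2; bus (none); mem=40
  op7 P1: load  L4 → S/S on L4; bus BusRd; mem=20
  op8 P1: load  L0 → I/E on L0; bus BusRd; mem=40
  op9 P0: load  L1 → M/I on L1; bus (none); mem=42
  op10 P1: store L2 := 28 → I/M on L2; bus (none); mem=40
  op11 P1: load  L5 → S/S on L5; bus BusRd; mem=20
  op12 P0: load  L4 → S/S on L4; bus (none); mem=20
  op13 P1: store L2 := 74 → I/M on L2; bus (none); mem=40
  op14 P1: load  L2 → I/M on L2; bus (none); mem=40
  op15 P1: load  L3 → I/E on L3; bus BusRd; mem=0
  op16 P0: store L2 := 27 → M/I on L2; bus BusRdX Flush; mem=74
  op17 P0: load  L2 → M/I on L2; bus (none); mem=74
  op18 P0: store L2 := 36 → M/I on L2; bus (none); mem=74
  op19 P0: load  L2 → M/I on L2; bus (none); mem=74
  op20 P1: store L2 := 24 → I/M on L2; bus BusRdX Flush; mem=36
  op21 P0: store L2 := 71 → M/I on L2; bus BusRdX Flush; mem=24
  op22 P0: load  L4 → S/S on L4; bus (none); mem=20
  op23 P1: load  L2 → S/S on L2; bus BusRd Flush; mem=71
  op24 P1: load  L5 → S/S on L5; bus (none); mem=20
  op25 P1: store L5 := 24 → I/M on L5; bus BusUpgr; mem=20
  op26 P0: store L2 := 11 → M/I on L2; bus BusUpgr; mem=71
  op27 P1: load  L5 → I/M on L5; bus (none); mem=20
  op28 P0: store L5 := 21 → M/I on L5; bus BusRdX Flush; mem=24

memory[L0] = 40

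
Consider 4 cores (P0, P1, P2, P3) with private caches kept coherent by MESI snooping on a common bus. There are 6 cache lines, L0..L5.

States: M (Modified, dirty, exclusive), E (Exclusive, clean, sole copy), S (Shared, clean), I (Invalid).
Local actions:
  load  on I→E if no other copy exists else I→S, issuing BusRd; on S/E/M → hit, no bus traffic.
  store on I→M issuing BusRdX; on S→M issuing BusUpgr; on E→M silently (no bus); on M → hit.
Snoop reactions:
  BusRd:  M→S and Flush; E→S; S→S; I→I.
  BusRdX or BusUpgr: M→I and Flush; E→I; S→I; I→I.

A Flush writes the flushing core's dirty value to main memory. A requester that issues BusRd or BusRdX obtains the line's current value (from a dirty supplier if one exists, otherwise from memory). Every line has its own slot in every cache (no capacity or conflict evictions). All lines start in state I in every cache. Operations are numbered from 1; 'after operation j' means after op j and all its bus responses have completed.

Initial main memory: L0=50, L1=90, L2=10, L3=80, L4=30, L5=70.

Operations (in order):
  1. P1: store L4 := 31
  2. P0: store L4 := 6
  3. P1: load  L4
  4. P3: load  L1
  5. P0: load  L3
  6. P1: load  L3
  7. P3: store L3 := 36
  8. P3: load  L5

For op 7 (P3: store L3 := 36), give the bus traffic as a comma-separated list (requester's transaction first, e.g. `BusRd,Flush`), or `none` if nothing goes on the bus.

step 1: P1: store L4 := 31  ⟶  IMII  (L4)  txn=BusRdX  M[L4]=30
step 2: P0: store L4 := 6  ⟶  MIII  (L4)  txn=BusRdX+Flush  M[L4]=31
step 3: P1: load  L4  ⟶  SSII  (L4)  txn=BusRd+Flush  M[L4]=6
step 4: P3: load  L1  ⟶  IIIE  (L1)  txn=BusRd  M[L1]=90
step 5: P0: load  L3  ⟶  EIII  (L3)  txn=BusRd  M[L3]=80
step 6: P1: load  L3  ⟶  SSII  (L3)  txn=BusRd  M[L3]=80
step 7: P3: store L3 := 36  ⟶  IIIM  (L3)  txn=BusRdX  M[L3]=80
step 8: P3: load  L5  ⟶  IIIE  (L5)  txn=BusRd  M[L5]=70

bus = BusRdX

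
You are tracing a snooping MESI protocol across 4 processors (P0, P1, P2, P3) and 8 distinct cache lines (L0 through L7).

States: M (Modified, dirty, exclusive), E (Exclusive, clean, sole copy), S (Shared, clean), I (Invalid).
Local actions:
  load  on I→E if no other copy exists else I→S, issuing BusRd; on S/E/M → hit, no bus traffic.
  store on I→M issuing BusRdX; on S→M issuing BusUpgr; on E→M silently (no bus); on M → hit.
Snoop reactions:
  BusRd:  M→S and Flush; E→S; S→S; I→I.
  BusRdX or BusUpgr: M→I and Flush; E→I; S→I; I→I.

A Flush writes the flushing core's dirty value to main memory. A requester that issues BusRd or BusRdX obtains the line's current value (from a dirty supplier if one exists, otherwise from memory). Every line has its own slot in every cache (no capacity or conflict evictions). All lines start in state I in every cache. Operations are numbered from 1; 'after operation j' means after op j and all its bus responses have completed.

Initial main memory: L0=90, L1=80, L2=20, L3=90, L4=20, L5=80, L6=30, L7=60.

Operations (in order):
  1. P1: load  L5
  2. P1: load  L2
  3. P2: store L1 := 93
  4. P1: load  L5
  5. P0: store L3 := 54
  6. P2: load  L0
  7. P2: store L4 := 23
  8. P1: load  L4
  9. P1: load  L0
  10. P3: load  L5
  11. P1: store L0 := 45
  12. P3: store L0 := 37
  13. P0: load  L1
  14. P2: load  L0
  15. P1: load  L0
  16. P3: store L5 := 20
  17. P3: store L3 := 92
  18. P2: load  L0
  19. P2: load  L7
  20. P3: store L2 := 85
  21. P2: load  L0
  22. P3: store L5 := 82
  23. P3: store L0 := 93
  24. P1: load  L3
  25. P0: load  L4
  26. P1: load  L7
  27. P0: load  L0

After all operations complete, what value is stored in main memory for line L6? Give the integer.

step 1: P1: load  L5  ⟶  IEII  (L5)  txn=BusRd  M[L5]=80
step 2: P1: load  L2  ⟶  IEII  (L2)  txn=BusRd  M[L2]=20
step 3: P2: store L1 := 93  ⟶  IIMI  (L1)  txn=BusRdX  M[L1]=80
step 4: P1: load  L5  ⟶  IEII  (L5)  txn=∅  M[L5]=80
step 5: P0: store L3 := 54  ⟶  MIII  (L3)  txn=BusRdX  M[L3]=90
step 6: P2: load  L0  ⟶  IIEI  (L0)  txn=BusRd  M[L0]=90
step 7: P2: store L4 := 23  ⟶  IIMI  (L4)  txn=BusRdX  M[L4]=20
step 8: P1: load  L4  ⟶  ISSI  (L4)  txn=BusRd+Flush  M[L4]=23
step 9: P1: load  L0  ⟶  ISSI  (L0)  txn=BusRd  M[L0]=90
step 10: P3: load  L5  ⟶  ISIS  (L5)  txn=BusRd  M[L5]=80
step 11: P1: store L0 := 45  ⟶  IMII  (L0)  txn=BusUpgr  M[L0]=90
step 12: P3: store L0 := 37  ⟶  IIIM  (L0)  txn=BusRdX+Flush  M[L0]=45
step 13: P0: load  L1  ⟶  SISI  (L1)  txn=BusRd+Flush  M[L1]=93
step 14: P2: load  L0  ⟶  IISS  (L0)  txn=BusRd+Flush  M[L0]=37
step 15: P1: load  L0  ⟶  ISSS  (L0)  txn=BusRd  M[L0]=37
step 16: P3: store L5 := 20  ⟶  IIIM  (L5)  txn=BusUpgr  M[L5]=80
step 17: P3: store L3 := 92  ⟶  IIIM  (L3)  txn=BusRdX+Flush  M[L3]=54
step 18: P2: load  L0  ⟶  ISSS  (L0)  txn=∅  M[L0]=37
step 19: P2: load  L7  ⟶  IIEI  (L7)  txn=BusRd  M[L7]=60
step 20: P3: store L2 := 85  ⟶  IIIM  (L2)  txn=BusRdX  M[L2]=20
step 21: P2: load  L0  ⟶  ISSS  (L0)  txn=∅  M[L0]=37
step 22: P3: store L5 := 82  ⟶  IIIM  (L5)  txn=∅  M[L5]=80
step 23: P3: store L0 := 93  ⟶  IIIM  (L0)  txn=BusUpgr  M[L0]=37
step 24: P1: load  L3  ⟶  ISIS  (L3)  txn=BusRd+Flush  M[L3]=92
step 25: P0: load  L4  ⟶  SSSI  (L4)  txn=BusRd  M[L4]=23
step 26: P1: load  L7  ⟶  ISSI  (L7)  txn=BusRd  M[L7]=60
step 27: P0: load  L0  ⟶  SIIS  (L0)  txn=BusRd+Flush  M[L0]=93

memory[L6] = 30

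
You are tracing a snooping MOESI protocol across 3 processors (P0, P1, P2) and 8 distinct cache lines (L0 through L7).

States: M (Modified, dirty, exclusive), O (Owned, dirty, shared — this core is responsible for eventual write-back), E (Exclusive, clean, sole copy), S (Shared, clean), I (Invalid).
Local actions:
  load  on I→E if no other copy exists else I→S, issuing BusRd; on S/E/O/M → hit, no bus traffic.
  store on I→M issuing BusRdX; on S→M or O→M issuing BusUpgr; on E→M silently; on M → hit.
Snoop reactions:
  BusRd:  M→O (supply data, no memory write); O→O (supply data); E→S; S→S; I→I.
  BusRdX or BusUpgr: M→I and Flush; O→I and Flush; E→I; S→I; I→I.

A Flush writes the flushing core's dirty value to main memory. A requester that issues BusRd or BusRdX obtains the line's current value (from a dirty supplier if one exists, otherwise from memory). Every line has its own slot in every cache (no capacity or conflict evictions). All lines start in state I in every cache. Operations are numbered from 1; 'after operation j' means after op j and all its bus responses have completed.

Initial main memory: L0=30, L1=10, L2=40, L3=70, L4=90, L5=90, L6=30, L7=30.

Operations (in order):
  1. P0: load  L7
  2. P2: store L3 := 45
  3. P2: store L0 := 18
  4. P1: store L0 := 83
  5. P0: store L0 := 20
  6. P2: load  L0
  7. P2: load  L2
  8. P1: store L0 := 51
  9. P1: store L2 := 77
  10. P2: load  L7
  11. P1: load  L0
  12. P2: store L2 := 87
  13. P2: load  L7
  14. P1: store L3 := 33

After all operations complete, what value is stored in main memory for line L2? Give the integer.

step 1: P0: load  L7  ⟶  EII  (L7)  txn=BusRd  M[L7]=30
step 2: P2: store L3 := 45  ⟶  IIM  (L3)  txn=BusRdX  M[L3]=70
step 3: P2: store L0 := 18  ⟶  IIM  (L0)  txn=BusRdX  M[L0]=30
step 4: P1: store L0 := 83  ⟶  IMI  (L0)  txn=BusRdX+Flush  M[L0]=18
step 5: P0: store L0 := 20  ⟶  MII  (L0)  txn=BusRdX+Flush  M[L0]=83
step 6: P2: load  L0  ⟶  OIS  (L0)  txn=BusRd  M[L0]=83
step 7: P2: load  L2  ⟶  IIE  (L2)  txn=BusRd  M[L2]=40
step 8: P1: store L0 := 51  ⟶  IMI  (L0)  txn=BusRdX+Flush  M[L0]=20
step 9: P1: store L2 := 77  ⟶  IMI  (L2)  txn=BusRdX  M[L2]=40
step 10: P2: load  L7  ⟶  SIS  (L7)  txn=BusRd  M[L7]=30
step 11: P1: load  L0  ⟶  IMI  (L0)  txn=∅  M[L0]=20
step 12: P2: store L2 := 87  ⟶  IIM  (L2)  txn=BusRdX+Flush  M[L2]=77
step 13: P2: load  L7  ⟶  SIS  (L7)  txn=∅  M[L7]=30
step 14: P1: store L3 := 33  ⟶  IMI  (L3)  txn=BusRdX+Flush  M[L3]=45

memory[L2] = 77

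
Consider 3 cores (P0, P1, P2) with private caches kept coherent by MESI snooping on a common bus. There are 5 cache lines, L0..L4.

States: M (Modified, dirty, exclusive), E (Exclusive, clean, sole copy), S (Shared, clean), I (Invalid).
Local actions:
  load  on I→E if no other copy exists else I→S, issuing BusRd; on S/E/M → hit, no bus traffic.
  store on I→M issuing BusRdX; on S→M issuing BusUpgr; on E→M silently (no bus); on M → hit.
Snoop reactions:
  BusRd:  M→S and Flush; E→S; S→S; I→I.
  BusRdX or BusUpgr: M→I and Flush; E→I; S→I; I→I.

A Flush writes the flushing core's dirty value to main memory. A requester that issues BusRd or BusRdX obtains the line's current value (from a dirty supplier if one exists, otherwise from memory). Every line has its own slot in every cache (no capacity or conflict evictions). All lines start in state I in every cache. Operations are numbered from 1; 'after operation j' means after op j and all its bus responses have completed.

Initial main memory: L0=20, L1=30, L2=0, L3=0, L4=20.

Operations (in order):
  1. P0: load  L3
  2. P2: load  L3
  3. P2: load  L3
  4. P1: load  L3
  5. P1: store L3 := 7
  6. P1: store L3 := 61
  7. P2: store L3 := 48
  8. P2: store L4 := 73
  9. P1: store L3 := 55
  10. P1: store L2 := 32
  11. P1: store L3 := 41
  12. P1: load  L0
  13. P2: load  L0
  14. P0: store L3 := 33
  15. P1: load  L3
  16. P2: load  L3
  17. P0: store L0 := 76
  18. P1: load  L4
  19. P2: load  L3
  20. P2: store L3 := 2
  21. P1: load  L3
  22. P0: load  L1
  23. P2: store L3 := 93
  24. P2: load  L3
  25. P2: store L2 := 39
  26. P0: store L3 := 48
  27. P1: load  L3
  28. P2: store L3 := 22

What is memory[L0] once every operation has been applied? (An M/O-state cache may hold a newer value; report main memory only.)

memory[L0] = 20

  op1 P0: load  L3 → E/I/I on L3; bus BusRd; mem=0
  op2 P2: load  L3 → S/I/S on L3; bus BusRd; mem=0
  op3 P2: load  L3 → S/I/S on L3; bus (none); mem=0
  op4 P1: load  L3 → S/S/S on L3; bus BusRd; mem=0
  op5 P1: store L3 := 7 → I/M/I on L3; bus BusUpgr; mem=0
  op6 P1: store L3 := 61 → I/M/I on L3; bus (none); mem=0
  op7 P2: store L3 := 48 → I/I/M on L3; bus BusRdX Flush; mem=61
  op8 P2: store L4 := 73 → I/I/M on L4; bus BusRdX; mem=20
  op9 P1: store L3 := 55 → I/M/I on L3; bus BusRdX Flush; mem=48
  op10 P1: store L2 := 32 → I/M/I on L2; bus BusRdX; mem=0
  op11 P1: store L3 := 41 → I/M/I on L3; bus (none); mem=48
  op12 P1: load  L0 → I/E/I on L0; bus BusRd; mem=20
  op13 P2: load  L0 → I/S/S on L0; bus BusRd; mem=20
  op14 P0: store L3 := 33 → M/I/I on L3; bus BusRdX Flush; mem=41
  op15 P1: load  L3 → S/S/I on L3; bus BusRd Flush; mem=33
  op16 P2: load  L3 → S/S/S on L3; bus BusRd; mem=33
  op17 P0: store L0 := 76 → M/I/I on L0; bus BusRdX; mem=20
  op18 P1: load  L4 → I/S/S on L4; bus BusRd Flush; mem=73
  op19 P2: load  L3 → S/S/S on L3; bus (none); mem=33
  op20 P2: store L3 := 2 → I/I/M on L3; bus BusUpgr; mem=33
  op21 P1: load  L3 → I/S/S on L3; bus BusRd Flush; mem=2
  op22 P0: load  L1 → E/I/I on L1; bus BusRd; mem=30
  op23 P2: store L3 := 93 → I/I/M on L3; bus BusUpgr; mem=2
  op24 P2: load  L3 → I/I/M on L3; bus (none); mem=2
  op25 P2: store L2 := 39 → I/I/M on L2; bus BusRdX Flush; mem=32
  op26 P0: store L3 := 48 → M/I/I on L3; bus BusRdX Flush; mem=93
  op27 P1: load  L3 → S/S/I on L3; bus BusRd Flush; mem=48
  op28 P2: store L3 := 22 → I/I/M on L3; bus BusRdX; mem=48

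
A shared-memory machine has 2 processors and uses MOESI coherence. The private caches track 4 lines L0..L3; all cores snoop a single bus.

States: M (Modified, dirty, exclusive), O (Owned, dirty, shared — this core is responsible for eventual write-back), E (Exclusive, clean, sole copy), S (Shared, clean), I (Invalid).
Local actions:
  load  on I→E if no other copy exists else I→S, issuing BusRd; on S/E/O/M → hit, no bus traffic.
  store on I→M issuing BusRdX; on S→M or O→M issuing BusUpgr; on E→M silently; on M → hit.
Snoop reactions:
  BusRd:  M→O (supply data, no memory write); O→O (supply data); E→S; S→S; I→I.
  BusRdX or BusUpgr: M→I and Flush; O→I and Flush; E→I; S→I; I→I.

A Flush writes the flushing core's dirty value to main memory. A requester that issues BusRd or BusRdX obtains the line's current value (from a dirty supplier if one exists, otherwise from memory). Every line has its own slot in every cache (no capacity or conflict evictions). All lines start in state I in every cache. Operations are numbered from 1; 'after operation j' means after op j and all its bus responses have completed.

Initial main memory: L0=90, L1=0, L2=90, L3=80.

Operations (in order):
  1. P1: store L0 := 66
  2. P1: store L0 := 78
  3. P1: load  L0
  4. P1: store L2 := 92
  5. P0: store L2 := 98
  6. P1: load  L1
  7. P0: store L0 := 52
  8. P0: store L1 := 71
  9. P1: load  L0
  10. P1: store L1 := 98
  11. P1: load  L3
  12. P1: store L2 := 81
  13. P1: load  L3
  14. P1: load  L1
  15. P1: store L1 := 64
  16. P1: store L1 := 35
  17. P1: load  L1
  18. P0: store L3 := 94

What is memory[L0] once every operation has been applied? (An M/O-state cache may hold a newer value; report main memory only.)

memory[L0] = 78

[1] P1: store L0 := 66 | P0:I, P1:M(66) | bus: BusRdX
[2] P1: store L0 := 78 | P0:I, P1:M(78) | bus: none
[3] P1: load  L0 | P0:I, P1:M(78) | bus: none
[4] P1: store L2 := 92 | P0:I, P1:M(92) | bus: BusRdX
[5] P0: store L2 := 98 | P0:M(98), P1:I | bus: BusRdX,Flush
[6] P1: load  L1 | P0:I, P1:E(0) | bus: BusRd
[7] P0: store L0 := 52 | P0:M(52), P1:I | bus: BusRdX,Flush
[8] P0: store L1 := 71 | P0:M(71), P1:I | bus: BusRdX
[9] P1: load  L0 | P0:O(52), P1:S(52) | bus: BusRd
[10] P1: store L1 := 98 | P0:I, P1:M(98) | bus: BusRdX,Flush
[11] P1: load  L3 | P0:I, P1:E(80) | bus: BusRd
[12] P1: store L2 := 81 | P0:I, P1:M(81) | bus: BusRdX,Flush
[13] P1: load  L3 | P0:I, P1:E(80) | bus: none
[14] P1: load  L1 | P0:I, P1:M(98) | bus: none
[15] P1: store L1 := 64 | P0:I, P1:M(64) | bus: none
[16] P1: store L1 := 35 | P0:I, P1:M(35) | bus: none
[17] P1: load  L1 | P0:I, P1:M(35) | bus: none
[18] P0: store L3 := 94 | P0:M(94), P1:I | bus: BusRdX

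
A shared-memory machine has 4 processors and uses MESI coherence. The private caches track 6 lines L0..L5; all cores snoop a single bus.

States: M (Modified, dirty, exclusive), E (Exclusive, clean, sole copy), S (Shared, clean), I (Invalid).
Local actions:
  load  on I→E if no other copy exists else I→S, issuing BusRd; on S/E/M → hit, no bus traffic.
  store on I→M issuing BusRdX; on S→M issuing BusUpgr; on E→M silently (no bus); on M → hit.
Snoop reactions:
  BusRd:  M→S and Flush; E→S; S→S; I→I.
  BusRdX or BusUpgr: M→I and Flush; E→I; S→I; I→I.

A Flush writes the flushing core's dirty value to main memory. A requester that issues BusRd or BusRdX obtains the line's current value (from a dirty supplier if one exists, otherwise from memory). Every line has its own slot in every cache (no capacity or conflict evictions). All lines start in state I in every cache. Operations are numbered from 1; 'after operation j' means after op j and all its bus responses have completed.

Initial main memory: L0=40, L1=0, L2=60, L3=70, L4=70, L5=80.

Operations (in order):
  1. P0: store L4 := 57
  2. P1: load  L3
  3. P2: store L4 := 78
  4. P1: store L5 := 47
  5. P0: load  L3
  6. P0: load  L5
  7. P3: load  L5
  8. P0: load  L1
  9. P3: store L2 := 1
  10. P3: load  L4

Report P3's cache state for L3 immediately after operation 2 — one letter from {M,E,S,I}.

  op1 P0: store L4 := 57 → M/I/I/I on L4; bus BusRdX; mem=70
  op2 P1: load  L3 → I/E/I/I on L3; bus BusRd; mem=70
  op3 P2: store L4 := 78 → I/I/M/I on L4; bus BusRdX Flush; mem=57
  op4 P1: store L5 := 47 → I/M/I/I on L5; bus BusRdX; mem=80
  op5 P0: load  L3 → S/S/I/I on L3; bus BusRd; mem=70
  op6 P0: load  L5 → S/S/I/I on L5; bus BusRd Flush; mem=47
  op7 P3: load  L5 → S/S/I/S on L5; bus BusRd; mem=47
  op8 P0: load  L1 → E/I/I/I on L1; bus BusRd; mem=0
  op9 P3: store L2 := 1 → I/I/I/M on L2; bus BusRdX; mem=60
  op10 P3: load  L4 → I/I/S/S on L4; bus BusRd Flush; mem=78

state = I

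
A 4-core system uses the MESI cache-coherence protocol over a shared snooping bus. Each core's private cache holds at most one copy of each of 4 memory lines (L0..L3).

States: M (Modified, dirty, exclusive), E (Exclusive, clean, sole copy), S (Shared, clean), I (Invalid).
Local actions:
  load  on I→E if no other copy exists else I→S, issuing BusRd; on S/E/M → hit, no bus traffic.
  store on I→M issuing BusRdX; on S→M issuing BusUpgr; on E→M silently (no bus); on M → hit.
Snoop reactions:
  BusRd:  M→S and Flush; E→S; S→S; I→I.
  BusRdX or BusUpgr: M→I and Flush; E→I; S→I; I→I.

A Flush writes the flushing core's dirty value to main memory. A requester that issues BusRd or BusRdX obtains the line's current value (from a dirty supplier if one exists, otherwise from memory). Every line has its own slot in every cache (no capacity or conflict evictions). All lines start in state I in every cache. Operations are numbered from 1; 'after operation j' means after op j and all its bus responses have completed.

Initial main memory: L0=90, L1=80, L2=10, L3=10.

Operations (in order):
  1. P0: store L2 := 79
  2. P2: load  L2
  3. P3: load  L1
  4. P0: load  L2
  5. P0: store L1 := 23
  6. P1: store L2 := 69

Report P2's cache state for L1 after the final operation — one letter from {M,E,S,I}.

  op1 P0: store L2 := 79 → M/I/I/I on L2; bus BusRdX; mem=10
  op2 P2: load  L2 → S/I/S/I on L2; bus BusRd Flush; mem=79
  op3 P3: load  L1 → I/I/I/E on L1; bus BusRd; mem=80
  op4 P0: load  L2 → S/I/S/I on L2; bus (none); mem=79
  op5 P0: store L1 := 23 → M/I/I/I on L1; bus BusRdX; mem=80
  op6 P1: store L2 := 69 → I/M/I/I on L2; bus BusRdX; mem=79

state = I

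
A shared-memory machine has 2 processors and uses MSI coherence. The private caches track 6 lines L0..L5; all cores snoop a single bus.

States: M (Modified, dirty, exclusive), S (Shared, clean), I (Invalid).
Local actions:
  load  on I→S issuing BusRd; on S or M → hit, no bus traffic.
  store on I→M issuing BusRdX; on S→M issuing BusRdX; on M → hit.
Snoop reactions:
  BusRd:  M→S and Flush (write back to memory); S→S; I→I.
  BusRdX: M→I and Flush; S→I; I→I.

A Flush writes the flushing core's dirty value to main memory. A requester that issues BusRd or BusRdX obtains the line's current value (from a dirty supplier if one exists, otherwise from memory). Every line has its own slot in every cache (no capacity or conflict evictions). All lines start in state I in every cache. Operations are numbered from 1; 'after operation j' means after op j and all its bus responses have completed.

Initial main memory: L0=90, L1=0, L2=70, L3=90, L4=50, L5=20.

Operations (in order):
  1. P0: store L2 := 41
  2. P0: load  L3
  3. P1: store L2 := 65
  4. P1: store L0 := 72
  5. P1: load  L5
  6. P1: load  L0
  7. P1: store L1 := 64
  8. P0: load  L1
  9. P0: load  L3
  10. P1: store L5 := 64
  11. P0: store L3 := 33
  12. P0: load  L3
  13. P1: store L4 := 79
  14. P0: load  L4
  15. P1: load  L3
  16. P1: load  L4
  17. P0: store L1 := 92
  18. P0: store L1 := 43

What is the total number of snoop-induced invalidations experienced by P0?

invalidations = 1

  op1 P0: store L2 := 41 → M/I on L2; bus BusRdX; mem=70
  op2 P0: load  L3 → S/I on L3; bus BusRd; mem=90
  op3 P1: store L2 := 65 → I/M on L2; bus BusRdX Flush; mem=41
  op4 P1: store L0 := 72 → I/M on L0; bus BusRdX; mem=90
  op5 P1: load  L5 → I/S on L5; bus BusRd; mem=20
  op6 P1: load  L0 → I/M on L0; bus (none); mem=90
  op7 P1: store L1 := 64 → I/M on L1; bus BusRdX; mem=0
  op8 P0: load  L1 → S/S on L1; bus BusRd Flush; mem=64
  op9 P0: load  L3 → S/I on L3; bus (none); mem=90
  op10 P1: store L5 := 64 → I/M on L5; bus BusRdX; mem=20
  op11 P0: store L3 := 33 → M/I on L3; bus BusRdX; mem=90
  op12 P0: load  L3 → M/I on L3; bus (none); mem=90
  op13 P1: store L4 := 79 → I/M on L4; bus BusRdX; mem=50
  op14 P0: load  L4 → S/S on L4; bus BusRd Flush; mem=79
  op15 P1: load  L3 → S/S on L3; bus BusRd Flush; mem=33
  op16 P1: load  L4 → S/S on L4; bus (none); mem=79
  op17 P0: store L1 := 92 → M/I on L1; bus BusRdX; mem=64
  op18 P0: store L1 := 43 → M/I on L1; bus (none); mem=64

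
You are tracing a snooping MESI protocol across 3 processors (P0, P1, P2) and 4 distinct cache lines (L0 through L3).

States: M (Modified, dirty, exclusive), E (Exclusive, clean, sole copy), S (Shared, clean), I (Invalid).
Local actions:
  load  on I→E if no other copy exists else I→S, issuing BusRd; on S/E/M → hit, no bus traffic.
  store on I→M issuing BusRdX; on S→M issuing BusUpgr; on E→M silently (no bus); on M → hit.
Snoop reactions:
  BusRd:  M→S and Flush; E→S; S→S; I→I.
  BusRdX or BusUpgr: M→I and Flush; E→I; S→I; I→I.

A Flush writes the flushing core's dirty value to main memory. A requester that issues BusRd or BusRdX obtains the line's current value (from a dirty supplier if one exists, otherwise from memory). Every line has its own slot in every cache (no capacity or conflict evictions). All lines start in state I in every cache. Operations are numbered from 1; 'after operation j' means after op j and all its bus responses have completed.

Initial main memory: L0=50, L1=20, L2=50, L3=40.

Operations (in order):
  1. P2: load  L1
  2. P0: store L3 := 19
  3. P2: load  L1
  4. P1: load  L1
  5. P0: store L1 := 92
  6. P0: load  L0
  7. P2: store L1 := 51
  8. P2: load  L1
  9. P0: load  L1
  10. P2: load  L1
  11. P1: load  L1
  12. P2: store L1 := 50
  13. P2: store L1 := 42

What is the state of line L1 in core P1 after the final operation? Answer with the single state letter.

  op1 P2: load  L1 → I/I/E on L1; bus BusRd; mem=20
  op2 P0: store L3 := 19 → M/I/I on L3; bus BusRdX; mem=40
  op3 P2: load  L1 → I/I/E on L1; bus (none); mem=20
  op4 P1: load  L1 → I/S/S on L1; bus BusRd; mem=20
  op5 P0: store L1 := 92 → M/I/I on L1; bus BusRdX; mem=20
  op6 P0: load  L0 → E/I/I on L0; bus BusRd; mem=50
  op7 P2: store L1 := 51 → I/I/M on L1; bus BusRdX Flush; mem=92
  op8 P2: load  L1 → I/I/M on L1; bus (none); mem=92
  op9 P0: load  L1 → S/I/S on L1; bus BusRd Flush; mem=51
  op10 P2: load  L1 → S/I/S on L1; bus (none); mem=51
  op11 P1: load  L1 → S/S/S on L1; bus BusRd; mem=51
  op12 P2: store L1 := 50 → I/I/M on L1; bus BusUpgr; mem=51
  op13 P2: store L1 := 42 → I/I/M on L1; bus (none); mem=51

state = I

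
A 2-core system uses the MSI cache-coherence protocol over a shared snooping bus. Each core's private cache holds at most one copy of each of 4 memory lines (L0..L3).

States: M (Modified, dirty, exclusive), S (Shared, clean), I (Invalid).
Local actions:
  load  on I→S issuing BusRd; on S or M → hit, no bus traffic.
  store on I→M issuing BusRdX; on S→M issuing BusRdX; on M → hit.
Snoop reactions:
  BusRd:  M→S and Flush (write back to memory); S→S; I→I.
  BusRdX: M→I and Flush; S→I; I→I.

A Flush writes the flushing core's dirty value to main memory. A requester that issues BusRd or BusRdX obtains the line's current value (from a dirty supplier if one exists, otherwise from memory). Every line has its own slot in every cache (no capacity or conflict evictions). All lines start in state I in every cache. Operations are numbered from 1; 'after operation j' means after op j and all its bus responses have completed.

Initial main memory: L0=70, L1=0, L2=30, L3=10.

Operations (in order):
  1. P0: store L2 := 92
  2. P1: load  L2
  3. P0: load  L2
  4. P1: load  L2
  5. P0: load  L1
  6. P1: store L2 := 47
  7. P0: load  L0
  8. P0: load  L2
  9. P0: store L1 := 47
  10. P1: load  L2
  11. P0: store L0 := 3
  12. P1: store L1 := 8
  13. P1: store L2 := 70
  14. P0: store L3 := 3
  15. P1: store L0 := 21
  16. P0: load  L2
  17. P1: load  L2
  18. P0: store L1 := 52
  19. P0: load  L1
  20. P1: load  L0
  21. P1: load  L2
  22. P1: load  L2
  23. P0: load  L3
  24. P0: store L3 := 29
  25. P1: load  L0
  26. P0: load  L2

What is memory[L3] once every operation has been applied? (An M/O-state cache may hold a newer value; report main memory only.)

memory[L3] = 10

1. P0: store L2 := 92  bus=[BusRdX]  L2: P0=M P1=I  mem[L2]=30
2. P1: load  L2  bus=[BusRd,Flush]  L2: P0=S P1=S  mem[L2]=92
3. P0: load  L2  bus=[-]  L2: P0=S P1=S  mem[L2]=92
4. P1: load  L2  bus=[-]  L2: P0=S P1=S  mem[L2]=92
5. P0: load  L1  bus=[BusRd]  L1: P0=S P1=I  mem[L1]=0
6. P1: store L2 := 47  bus=[BusRdX]  L2: P0=I P1=M  mem[L2]=92
7. P0: load  L0  bus=[BusRd]  L0: P0=S P1=I  mem[L0]=70
8. P0: load  L2  bus=[BusRd,Flush]  L2: P0=S P1=S  mem[L2]=47
9. P0: store L1 := 47  bus=[BusRdX]  L1: P0=M P1=I  mem[L1]=0
10. P1: load  L2  bus=[-]  L2: P0=S P1=S  mem[L2]=47
11. P0: store L0 := 3  bus=[BusRdX]  L0: P0=M P1=I  mem[L0]=70
12. P1: store L1 := 8  bus=[BusRdX,Flush]  L1: P0=I P1=M  mem[L1]=47
13. P1: store L2 := 70  bus=[BusRdX]  L2: P0=I P1=M  mem[L2]=47
14. P0: store L3 := 3  bus=[BusRdX]  L3: P0=M P1=I  mem[L3]=10
15. P1: store L0 := 21  bus=[BusRdX,Flush]  L0: P0=I P1=M  mem[L0]=3
16. P0: load  L2  bus=[BusRd,Flush]  L2: P0=S P1=S  mem[L2]=70
17. P1: load  L2  bus=[-]  L2: P0=S P1=S  mem[L2]=70
18. P0: store L1 := 52  bus=[BusRdX,Flush]  L1: P0=M P1=I  mem[L1]=8
19. P0: load  L1  bus=[-]  L1: P0=M P1=I  mem[L1]=8
20. P1: load  L0  bus=[-]  L0: P0=I P1=M  mem[L0]=3
21. P1: load  L2  bus=[-]  L2: P0=S P1=S  mem[L2]=70
22. P1: load  L2  bus=[-]  L2: P0=S P1=S  mem[L2]=70
23. P0: load  L3  bus=[-]  L3: P0=M P1=I  mem[L3]=10
24. P0: store L3 := 29  bus=[-]  L3: P0=M P1=I  mem[L3]=10
25. P1: load  L0  bus=[-]  L0: P0=I P1=M  mem[L0]=3
26. P0: load  L2  bus=[-]  L2: P0=S P1=S  mem[L2]=70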